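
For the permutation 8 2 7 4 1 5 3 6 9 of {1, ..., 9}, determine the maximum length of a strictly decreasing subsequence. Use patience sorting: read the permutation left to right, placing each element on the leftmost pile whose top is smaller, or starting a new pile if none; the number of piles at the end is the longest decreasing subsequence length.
4

8: new pile. tops = [8]
2: new pile. tops = [8, 2]
7: onto pile 2 (replacing 2). tops = [8, 7]
4: new pile. tops = [8, 7, 4]
1: new pile. tops = [8, 7, 4, 1]
5: onto pile 3 (replacing 4). tops = [8, 7, 5, 1]
3: onto pile 4 (replacing 1). tops = [8, 7, 5, 3]
6: onto pile 3 (replacing 5). tops = [8, 7, 6, 3]
9: onto pile 1 (replacing 8). tops = [9, 7, 6, 3]

4 piles, so the longest decreasing subsequence has length 4.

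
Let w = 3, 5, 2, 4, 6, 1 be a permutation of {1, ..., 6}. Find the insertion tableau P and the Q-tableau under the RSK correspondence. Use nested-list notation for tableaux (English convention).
Insert each entry of the permutation into P by Schensted row insertion, recording in Q the position of each new cell.

Insert 3: appended to row 1. P = [[3]].
Insert 5: appended to row 1. P = [[3, 5]].
Insert 2: 2 bumps 3 from row 1; 3 starts row 2. P = [[2, 5], [3]].
Insert 4: 4 bumps 5 from row 1; 5 appends to row 2. P = [[2, 4], [3, 5]].
Insert 6: appended to row 1. P = [[2, 4, 6], [3, 5]].
Insert 1: 1 bumps 2 from row 1; 2 bumps 3 from row 2; 3 starts row 3. P = [[1, 4, 6], [2, 5], [3]].

So P = [[1, 4, 6], [2, 5], [3]], Q = [[1, 2, 5], [3, 4], [6]].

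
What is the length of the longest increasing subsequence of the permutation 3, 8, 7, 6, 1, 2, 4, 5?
4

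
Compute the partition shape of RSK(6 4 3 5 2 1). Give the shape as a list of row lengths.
RSK row insertion gives P = [[1, 5], [2], [3], [4], [6]], which has shape [2, 1, 1, 1, 1].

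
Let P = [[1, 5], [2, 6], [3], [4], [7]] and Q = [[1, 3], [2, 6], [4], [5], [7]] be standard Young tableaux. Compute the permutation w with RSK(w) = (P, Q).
7 4 6 3 2 5 1

Reverse the RSK construction: for i from n down to 1, find the cell of Q containing i, remove the entry at that cell from P, and reverse-bump it up through P; the value ejected from row 1 is w(i).

Step i=7: Q has 7 at row 5, column 1; remove 7 from row 5 of P and reverse-bump: 7 enters row 4 and ejects 4; 4 enters row 3 and ejects 3; 3 enters row 2 and ejects 2; 2 enters row 1 and ejects 1. So w(7) = 1. P is now [[2, 5], [3, 6], [4], [7]].
Step i=6: Q has 6 at row 2, column 2; remove 6 from row 2 of P and reverse-bump: 6 enters row 1 and ejects 5. So w(6) = 5. P is now [[2, 6], [3], [4], [7]].
Step i=5: Q has 5 at row 4, column 1; remove 7 from row 4 of P and reverse-bump: 7 enters row 3 and ejects 4; 4 enters row 2 and ejects 3; 3 enters row 1 and ejects 2. So w(5) = 2. P is now [[3, 6], [4], [7]].
Step i=4: Q has 4 at row 3, column 1; remove 7 from row 3 of P and reverse-bump: 7 enters row 2 and ejects 4; 4 enters row 1 and ejects 3. So w(4) = 3. P is now [[4, 6], [7]].
Step i=3: Q has 3 at row 1, column 2; remove that cell from P, ejecting 6. So w(3) = 6. P is now [[4], [7]].
Step i=2: Q has 2 at row 2, column 1; remove 7 from row 2 of P and reverse-bump: 7 enters row 1 and ejects 4. So w(2) = 4. P is now [[7]].
Step i=1: Q has 1 at row 1, column 1; remove that cell from P, ejecting 7. So w(1) = 7. P is now [].

So w = 7 4 6 3 2 5 1.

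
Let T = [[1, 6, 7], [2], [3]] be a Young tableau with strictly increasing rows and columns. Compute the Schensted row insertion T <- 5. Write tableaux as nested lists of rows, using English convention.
In row 1, 5 replaces 6 (the leftmost entry greater than 5); 6 is bumped to row 2. 6 is appended to row 2. The new tableau is [[1, 5, 7], [2, 6], [3]].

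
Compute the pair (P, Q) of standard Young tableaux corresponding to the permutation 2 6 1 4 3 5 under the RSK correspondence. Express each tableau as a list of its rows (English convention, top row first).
Insert each entry of the permutation into P by Schensted row insertion, recording in Q the position of each new cell.

Insert 2: appended to row 1. P = [[2]].
Insert 6: appended to row 1. P = [[2, 6]].
Insert 1: 1 bumps 2 from row 1; 2 starts row 2. P = [[1, 6], [2]].
Insert 4: 4 bumps 6 from row 1; 6 appends to row 2. P = [[1, 4], [2, 6]].
Insert 3: 3 bumps 4 from row 1; 4 bumps 6 from row 2; 6 starts row 3. P = [[1, 3], [2, 4], [6]].
Insert 5: appended to row 1. P = [[1, 3, 5], [2, 4], [6]].

So P = [[1, 3, 5], [2, 4], [6]], Q = [[1, 2, 6], [3, 4], [5]].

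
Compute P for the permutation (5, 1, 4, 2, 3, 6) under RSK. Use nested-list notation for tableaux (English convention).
P = [[1, 2, 3, 6], [4], [5]]

Insert 5: appended to row 1. P = [[5]].
Insert 1: 1 bumps 5 from row 1; 5 starts row 2. P = [[1], [5]].
Insert 4: appended to row 1. P = [[1, 4], [5]].
Insert 2: 2 bumps 4 from row 1; 4 bumps 5 from row 2; 5 starts row 3. P = [[1, 2], [4], [5]].
Insert 3: appended to row 1. P = [[1, 2, 3], [4], [5]].
Insert 6: appended to row 1. P = [[1, 2, 3, 6], [4], [5]].

So P = [[1, 2, 3, 6], [4], [5]].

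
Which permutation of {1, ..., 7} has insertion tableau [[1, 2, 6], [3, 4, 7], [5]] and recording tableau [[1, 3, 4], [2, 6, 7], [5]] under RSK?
5 3 4 7 1 2 6

Reverse RSK: for i = n, n-1, ..., 1, locate i in Q, remove the corresponding corner cell from P, and reverse-bump its entry up through P; the value ejected from row 1 is w(i).

So w = 5 3 4 7 1 2 6.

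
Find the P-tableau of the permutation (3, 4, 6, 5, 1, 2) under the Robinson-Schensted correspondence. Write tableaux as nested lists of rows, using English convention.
After inserting 3: P = [[3]].
After inserting 4: P = [[3, 4]].
After inserting 6: P = [[3, 4, 6]].
After inserting 5: P = [[3, 4, 5], [6]].
After inserting 1: P = [[1, 4, 5], [3], [6]].
After inserting 2: P = [[1, 2, 5], [3, 4], [6]].

So P = [[1, 2, 5], [3, 4], [6]].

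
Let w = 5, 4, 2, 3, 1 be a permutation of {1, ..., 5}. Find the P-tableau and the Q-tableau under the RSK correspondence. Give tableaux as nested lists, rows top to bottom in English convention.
P = [[1, 3], [2], [4], [5]], Q = [[1, 4], [2], [3], [5]]

Insert each entry of the permutation into P by Schensted row insertion, recording in Q the position of each new cell.

After inserting 5: P = [[5]].
After inserting 4: P = [[4], [5]].
After inserting 2: P = [[2], [4], [5]].
After inserting 3: P = [[2, 3], [4], [5]].
After inserting 1: P = [[1, 3], [2], [4], [5]].

So P = [[1, 3], [2], [4], [5]], Q = [[1, 4], [2], [3], [5]].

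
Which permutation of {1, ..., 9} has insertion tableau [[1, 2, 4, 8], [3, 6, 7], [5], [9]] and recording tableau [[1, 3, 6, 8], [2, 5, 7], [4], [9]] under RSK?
9 5 6 1 3 7 4 8 2

Reverse the RSK construction: for i from n down to 1, find the cell of Q containing i, remove the entry at that cell from P, and reverse-bump it up through P; the value ejected from row 1 is w(i).

Step i=9: Q has 9 at row 4, column 1; remove 9 from row 4 of P and reverse-bump: 9 enters row 3 and ejects 5; 5 enters row 2 and ejects 3; 3 enters row 1 and ejects 2. So w(9) = 2. P is now [[1, 3, 4, 8], [5, 6, 7], [9]].
Step i=8: Q has 8 at row 1, column 4; remove that cell from P, ejecting 8. So w(8) = 8. P is now [[1, 3, 4], [5, 6, 7], [9]].
Step i=7: Q has 7 at row 2, column 3; remove 7 from row 2 of P and reverse-bump: 7 enters row 1 and ejects 4. So w(7) = 4. P is now [[1, 3, 7], [5, 6], [9]].
Step i=6: Q has 6 at row 1, column 3; remove that cell from P, ejecting 7. So w(6) = 7. P is now [[1, 3], [5, 6], [9]].
Step i=5: Q has 5 at row 2, column 2; remove 6 from row 2 of P and reverse-bump: 6 enters row 1 and ejects 3. So w(5) = 3. P is now [[1, 6], [5], [9]].
Step i=4: Q has 4 at row 3, column 1; remove 9 from row 3 of P and reverse-bump: 9 enters row 2 and ejects 5; 5 enters row 1 and ejects 1. So w(4) = 1. P is now [[5, 6], [9]].
Step i=3: Q has 3 at row 1, column 2; remove that cell from P, ejecting 6. So w(3) = 6. P is now [[5], [9]].
Step i=2: Q has 2 at row 2, column 1; remove 9 from row 2 of P and reverse-bump: 9 enters row 1 and ejects 5. So w(2) = 5. P is now [[9]].
Step i=1: Q has 1 at row 1, column 1; remove that cell from P, ejecting 9. So w(1) = 9. P is now [].

So w = 9 5 6 1 3 7 4 8 2.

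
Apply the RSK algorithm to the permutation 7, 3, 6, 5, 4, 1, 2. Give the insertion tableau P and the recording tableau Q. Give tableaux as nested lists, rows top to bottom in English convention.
Insert each entry of the permutation into P by Schensted row insertion, recording in Q the position of each new cell.

Insert 7: appended to row 1. P = [[7]].
Insert 3: 3 bumps 7 from row 1; 7 starts row 2. P = [[3], [7]].
Insert 6: appended to row 1. P = [[3, 6], [7]].
Insert 5: 5 bumps 6 from row 1; 6 bumps 7 from row 2; 7 starts row 3. P = [[3, 5], [6], [7]].
Insert 4: 4 bumps 5 from row 1; 5 bumps 6 from row 2; 6 bumps 7 from row 3; 7 starts row 4. P = [[3, 4], [5], [6], [7]].
Insert 1: 1 bumps 3 from row 1; 3 bumps 5 from row 2; 5 bumps 6 from row 3; 6 bumps 7 from row 4; 7 starts row 5. P = [[1, 4], [3], [5], [6], [7]].
Insert 2: 2 bumps 4 from row 1; 4 appends to row 2. P = [[1, 2], [3, 4], [5], [6], [7]].

So P = [[1, 2], [3, 4], [5], [6], [7]], Q = [[1, 3], [2, 7], [4], [5], [6]].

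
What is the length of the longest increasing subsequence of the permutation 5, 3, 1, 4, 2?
2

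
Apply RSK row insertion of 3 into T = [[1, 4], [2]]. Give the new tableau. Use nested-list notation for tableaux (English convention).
[[1, 3], [2, 4]]

In row 1, 3 replaces 4 (the leftmost entry greater than 3); 4 is bumped to row 2. 4 is appended to row 2. The new tableau is [[1, 3], [2, 4]].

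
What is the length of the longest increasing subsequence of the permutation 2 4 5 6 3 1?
4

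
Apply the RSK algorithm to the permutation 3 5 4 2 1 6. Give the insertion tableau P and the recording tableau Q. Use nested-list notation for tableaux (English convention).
P = [[1, 4, 6], [2], [3], [5]], Q = [[1, 2, 6], [3], [4], [5]]

Insert each entry of the permutation into P by Schensted row insertion, recording in Q the position of each new cell.

Insert 3: appended to row 1. P = [[3]].
Insert 5: appended to row 1. P = [[3, 5]].
Insert 4: 4 bumps 5 from row 1; 5 starts row 2. P = [[3, 4], [5]].
Insert 2: 2 bumps 3 from row 1; 3 bumps 5 from row 2; 5 starts row 3. P = [[2, 4], [3], [5]].
Insert 1: 1 bumps 2 from row 1; 2 bumps 3 from row 2; 3 bumps 5 from row 3; 5 starts row 4. P = [[1, 4], [2], [3], [5]].
Insert 6: appended to row 1. P = [[1, 4, 6], [2], [3], [5]].

So P = [[1, 4, 6], [2], [3], [5]], Q = [[1, 2, 6], [3], [4], [5]].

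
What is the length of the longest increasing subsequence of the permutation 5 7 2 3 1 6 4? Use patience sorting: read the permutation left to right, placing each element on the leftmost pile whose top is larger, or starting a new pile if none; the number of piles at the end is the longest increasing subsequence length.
3

5: new pile. tops = [5]
7: new pile. tops = [5, 7]
2: onto pile 1 (replacing 5). tops = [2, 7]
3: onto pile 2 (replacing 7). tops = [2, 3]
1: onto pile 1 (replacing 2). tops = [1, 3]
6: new pile. tops = [1, 3, 6]
4: onto pile 3 (replacing 6). tops = [1, 3, 4]

3 piles, so the longest increasing subsequence has length 3.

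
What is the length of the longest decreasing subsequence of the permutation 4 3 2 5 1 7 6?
4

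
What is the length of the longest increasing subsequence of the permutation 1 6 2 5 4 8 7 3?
4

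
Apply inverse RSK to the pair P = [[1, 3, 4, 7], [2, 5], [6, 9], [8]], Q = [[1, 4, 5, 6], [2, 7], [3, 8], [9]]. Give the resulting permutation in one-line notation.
Reverse the RSK construction: for i from n down to 1, find the cell of Q containing i, remove the entry at that cell from P, and reverse-bump it up through P; the value ejected from row 1 is w(i).

Step i=9: Q has 9 at row 4, column 1; remove 8 from row 4 of P and reverse-bump: 8 enters row 3 and ejects 6; 6 enters row 2 and ejects 5; 5 enters row 1 and ejects 4. So w(9) = 4. P is now [[1, 3, 5, 7], [2, 6], [8, 9]].
Step i=8: Q has 8 at row 3, column 2; remove 9 from row 3 of P and reverse-bump: 9 enters row 2 and ejects 6; 6 enters row 1 and ejects 5. So w(8) = 5. P is now [[1, 3, 6, 7], [2, 9], [8]].
Step i=7: Q has 7 at row 2, column 2; remove 9 from row 2 of P and reverse-bump: 9 enters row 1 and ejects 7. So w(7) = 7. P is now [[1, 3, 6, 9], [2], [8]].
Step i=6: Q has 6 at row 1, column 4; remove that cell from P, ejecting 9. So w(6) = 9. P is now [[1, 3, 6], [2], [8]].
Step i=5: Q has 5 at row 1, column 3; remove that cell from P, ejecting 6. So w(5) = 6. P is now [[1, 3], [2], [8]].
Step i=4: Q has 4 at row 1, column 2; remove that cell from P, ejecting 3. So w(4) = 3. P is now [[1], [2], [8]].
Step i=3: Q has 3 at row 3, column 1; remove 8 from row 3 of P and reverse-bump: 8 enters row 2 and ejects 2; 2 enters row 1 and ejects 1. So w(3) = 1. P is now [[2], [8]].
Step i=2: Q has 2 at row 2, column 1; remove 8 from row 2 of P and reverse-bump: 8 enters row 1 and ejects 2. So w(2) = 2. P is now [[8]].
Step i=1: Q has 1 at row 1, column 1; remove that cell from P, ejecting 8. So w(1) = 8. P is now [].

So w = 8 2 1 3 6 9 7 5 4.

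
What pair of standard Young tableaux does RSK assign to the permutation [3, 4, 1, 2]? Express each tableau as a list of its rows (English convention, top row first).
Insert each entry of the permutation into P by Schensted row insertion, recording in Q the position of each new cell.

Insert 3: appended to row 1. P = [[3]].
Insert 4: appended to row 1. P = [[3, 4]].
Insert 1: 1 bumps 3 from row 1; 3 starts row 2. P = [[1, 4], [3]].
Insert 2: 2 bumps 4 from row 1; 4 appends to row 2. P = [[1, 2], [3, 4]].

So P = [[1, 2], [3, 4]], Q = [[1, 2], [3, 4]].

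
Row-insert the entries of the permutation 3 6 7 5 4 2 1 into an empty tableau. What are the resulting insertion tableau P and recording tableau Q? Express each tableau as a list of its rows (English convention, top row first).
P = [[1, 4, 7], [2], [3], [5], [6]], Q = [[1, 2, 3], [4], [5], [6], [7]]

Insert each entry of the permutation into P by Schensted row insertion, recording in Q the position of each new cell.

Insert 3: appended to row 1. P = [[3]].
Insert 6: appended to row 1. P = [[3, 6]].
Insert 7: appended to row 1. P = [[3, 6, 7]].
Insert 5: 5 bumps 6 from row 1; 6 starts row 2. P = [[3, 5, 7], [6]].
Insert 4: 4 bumps 5 from row 1; 5 bumps 6 from row 2; 6 starts row 3. P = [[3, 4, 7], [5], [6]].
Insert 2: 2 bumps 3 from row 1; 3 bumps 5 from row 2; 5 bumps 6 from row 3; 6 starts row 4. P = [[2, 4, 7], [3], [5], [6]].
Insert 1: 1 bumps 2 from row 1; 2 bumps 3 from row 2; 3 bumps 5 from row 3; 5 bumps 6 from row 4; 6 starts row 5. P = [[1, 4, 7], [2], [3], [5], [6]].

So P = [[1, 4, 7], [2], [3], [5], [6]], Q = [[1, 2, 3], [4], [5], [6], [7]].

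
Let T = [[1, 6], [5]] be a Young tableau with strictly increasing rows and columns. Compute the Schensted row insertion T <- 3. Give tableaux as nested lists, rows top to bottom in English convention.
[[1, 3], [5, 6]]

In row 1, 3 replaces 6 (the leftmost entry greater than 3); 6 is bumped to row 2. 6 is appended to row 2. The new tableau is [[1, 3], [5, 6]].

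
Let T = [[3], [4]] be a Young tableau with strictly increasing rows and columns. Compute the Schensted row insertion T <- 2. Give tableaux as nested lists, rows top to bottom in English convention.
In row 1, 2 replaces 3 (the leftmost entry greater than 2); 3 is bumped to row 2. In row 2, 3 replaces 4 (the leftmost entry greater than 3); 4 is bumped to row 3. 4 starts a new row 3. The new tableau is [[2], [3], [4]].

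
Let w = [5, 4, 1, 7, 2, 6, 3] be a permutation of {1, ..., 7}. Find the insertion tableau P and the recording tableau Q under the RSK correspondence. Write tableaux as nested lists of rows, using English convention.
P = [[1, 2, 3], [4, 6], [5, 7]], Q = [[1, 4, 6], [2, 5], [3, 7]]

Insert each entry of the permutation into P by Schensted row insertion, recording in Q the position of each new cell.

Insert 5: appended to row 1. P = [[5]].
Insert 4: 4 bumps 5 from row 1; 5 starts row 2. P = [[4], [5]].
Insert 1: 1 bumps 4 from row 1; 4 bumps 5 from row 2; 5 starts row 3. P = [[1], [4], [5]].
Insert 7: appended to row 1. P = [[1, 7], [4], [5]].
Insert 2: 2 bumps 7 from row 1; 7 appends to row 2. P = [[1, 2], [4, 7], [5]].
Insert 6: appended to row 1. P = [[1, 2, 6], [4, 7], [5]].
Insert 3: 3 bumps 6 from row 1; 6 bumps 7 from row 2; 7 appends to row 3. P = [[1, 2, 3], [4, 6], [5, 7]].

So P = [[1, 2, 3], [4, 6], [5, 7]], Q = [[1, 4, 6], [2, 5], [3, 7]].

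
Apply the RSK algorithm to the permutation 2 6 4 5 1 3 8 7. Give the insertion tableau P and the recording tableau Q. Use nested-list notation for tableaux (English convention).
Insert each entry of the permutation into P by Schensted row insertion, recording in Q the position of each new cell.

Insert 2: appended to row 1. P = [[2]].
Insert 6: appended to row 1. P = [[2, 6]].
Insert 4: 4 bumps 6 from row 1; 6 starts row 2. P = [[2, 4], [6]].
Insert 5: appended to row 1. P = [[2, 4, 5], [6]].
Insert 1: 1 bumps 2 from row 1; 2 bumps 6 from row 2; 6 starts row 3. P = [[1, 4, 5], [2], [6]].
Insert 3: 3 bumps 4 from row 1; 4 appends to row 2. P = [[1, 3, 5], [2, 4], [6]].
Insert 8: appended to row 1. P = [[1, 3, 5, 8], [2, 4], [6]].
Insert 7: 7 bumps 8 from row 1; 8 appends to row 2. P = [[1, 3, 5, 7], [2, 4, 8], [6]].

So P = [[1, 3, 5, 7], [2, 4, 8], [6]], Q = [[1, 2, 4, 7], [3, 6, 8], [5]].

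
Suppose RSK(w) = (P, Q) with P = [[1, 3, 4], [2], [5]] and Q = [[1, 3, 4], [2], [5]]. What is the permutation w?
5 2 3 4 1

Reverse the RSK construction: for i from n down to 1, find the cell of Q containing i, remove the entry at that cell from P, and reverse-bump it up through P; the value ejected from row 1 is w(i).

Step i=5: Q has 5 at row 3, column 1; remove 5 from row 3 of P and reverse-bump: 5 enters row 2 and ejects 2; 2 enters row 1 and ejects 1. So w(5) = 1. P is now [[2, 3, 4], [5]].
Step i=4: Q has 4 at row 1, column 3; remove that cell from P, ejecting 4. So w(4) = 4. P is now [[2, 3], [5]].
Step i=3: Q has 3 at row 1, column 2; remove that cell from P, ejecting 3. So w(3) = 3. P is now [[2], [5]].
Step i=2: Q has 2 at row 2, column 1; remove 5 from row 2 of P and reverse-bump: 5 enters row 1 and ejects 2. So w(2) = 2. P is now [[5]].
Step i=1: Q has 1 at row 1, column 1; remove that cell from P, ejecting 5. So w(1) = 5. P is now [].

So w = 5 2 3 4 1.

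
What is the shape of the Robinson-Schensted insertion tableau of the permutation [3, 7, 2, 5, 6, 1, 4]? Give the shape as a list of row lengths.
[3, 2, 2]

Row-insert each entry into an empty tableau.

After inserting 3: P = [[3]].
After inserting 7: P = [[3, 7]].
After inserting 2: P = [[2, 7], [3]].
After inserting 5: P = [[2, 5], [3, 7]].
After inserting 6: P = [[2, 5, 6], [3, 7]].
After inserting 1: P = [[1, 5, 6], [2, 7], [3]].
After inserting 4: P = [[1, 4, 6], [2, 5], [3, 7]].

The final insertion tableau P = [[1, 4, 6], [2, 5], [3, 7]] has shape [3, 2, 2].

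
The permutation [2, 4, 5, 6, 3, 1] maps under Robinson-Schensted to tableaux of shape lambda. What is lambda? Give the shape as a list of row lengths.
[4, 1, 1]

Row-insert each entry into an empty tableau.

After inserting 2: P = [[2]].
After inserting 4: P = [[2, 4]].
After inserting 5: P = [[2, 4, 5]].
After inserting 6: P = [[2, 4, 5, 6]].
After inserting 3: P = [[2, 3, 5, 6], [4]].
After inserting 1: P = [[1, 3, 5, 6], [2], [4]].

The final insertion tableau P = [[1, 3, 5, 6], [2], [4]] has shape [4, 1, 1].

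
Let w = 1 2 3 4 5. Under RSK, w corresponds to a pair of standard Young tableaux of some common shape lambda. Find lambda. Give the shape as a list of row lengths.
Row-insert each entry into an empty tableau.

After inserting 1: P = [[1]].
After inserting 2: P = [[1, 2]].
After inserting 3: P = [[1, 2, 3]].
After inserting 4: P = [[1, 2, 3, 4]].
After inserting 5: P = [[1, 2, 3, 4, 5]].

The final insertion tableau P = [[1, 2, 3, 4, 5]] has shape [5].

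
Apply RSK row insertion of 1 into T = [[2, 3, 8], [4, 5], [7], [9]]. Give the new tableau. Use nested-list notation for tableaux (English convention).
[[1, 3, 8], [2, 5], [4], [7], [9]]

In row 1, 1 replaces 2 (the leftmost entry greater than 1); 2 is bumped to row 2. In row 2, 2 replaces 4 (the leftmost entry greater than 2); 4 is bumped to row 3. In row 3, 4 replaces 7 (the leftmost entry greater than 4); 7 is bumped to row 4. In row 4, 7 replaces 9 (the leftmost entry greater than 7); 9 is bumped to row 5. 9 starts a new row 5. The new tableau is [[1, 3, 8], [2, 5], [4], [7], [9]].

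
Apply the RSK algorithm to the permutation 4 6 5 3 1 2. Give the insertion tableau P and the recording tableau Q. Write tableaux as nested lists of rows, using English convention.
P = [[1, 2], [3, 5], [4], [6]], Q = [[1, 2], [3, 6], [4], [5]]

Insert each entry of the permutation into P by Schensted row insertion, recording in Q the position of each new cell.

Insert 4: appended to row 1. P = [[4]].
Insert 6: appended to row 1. P = [[4, 6]].
Insert 5: 5 bumps 6 from row 1; 6 starts row 2. P = [[4, 5], [6]].
Insert 3: 3 bumps 4 from row 1; 4 bumps 6 from row 2; 6 starts row 3. P = [[3, 5], [4], [6]].
Insert 1: 1 bumps 3 from row 1; 3 bumps 4 from row 2; 4 bumps 6 from row 3; 6 starts row 4. P = [[1, 5], [3], [4], [6]].
Insert 2: 2 bumps 5 from row 1; 5 appends to row 2. P = [[1, 2], [3, 5], [4], [6]].

So P = [[1, 2], [3, 5], [4], [6]], Q = [[1, 2], [3, 6], [4], [5]].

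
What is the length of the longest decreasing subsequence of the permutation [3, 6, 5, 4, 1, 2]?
4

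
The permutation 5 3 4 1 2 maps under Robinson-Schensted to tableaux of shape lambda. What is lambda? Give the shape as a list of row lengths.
[2, 2, 1]

RSK row insertion gives P = [[1, 2], [3, 4], [5]], which has shape [2, 2, 1].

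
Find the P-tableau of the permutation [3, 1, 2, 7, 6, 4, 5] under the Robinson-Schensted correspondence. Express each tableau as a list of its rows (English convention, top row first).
P = [[1, 2, 4, 5], [3, 6], [7]]

Insert 3: appended to row 1. P = [[3]].
Insert 1: 1 bumps 3 from row 1; 3 starts row 2. P = [[1], [3]].
Insert 2: appended to row 1. P = [[1, 2], [3]].
Insert 7: appended to row 1. P = [[1, 2, 7], [3]].
Insert 6: 6 bumps 7 from row 1; 7 appends to row 2. P = [[1, 2, 6], [3, 7]].
Insert 4: 4 bumps 6 from row 1; 6 bumps 7 from row 2; 7 starts row 3. P = [[1, 2, 4], [3, 6], [7]].
Insert 5: appended to row 1. P = [[1, 2, 4, 5], [3, 6], [7]].

So P = [[1, 2, 4, 5], [3, 6], [7]].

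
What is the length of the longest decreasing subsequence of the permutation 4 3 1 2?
3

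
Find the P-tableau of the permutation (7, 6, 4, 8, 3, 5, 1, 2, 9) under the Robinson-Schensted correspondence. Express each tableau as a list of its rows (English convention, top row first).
P = [[1, 2, 9], [3, 5], [4, 8], [6], [7]]

Insert 7: appended to row 1. P = [[7]].
Insert 6: 6 bumps 7 from row 1; 7 starts row 2. P = [[6], [7]].
Insert 4: 4 bumps 6 from row 1; 6 bumps 7 from row 2; 7 starts row 3. P = [[4], [6], [7]].
Insert 8: appended to row 1. P = [[4, 8], [6], [7]].
Insert 3: 3 bumps 4 from row 1; 4 bumps 6 from row 2; 6 bumps 7 from row 3; 7 starts row 4. P = [[3, 8], [4], [6], [7]].
Insert 5: 5 bumps 8 from row 1; 8 appends to row 2. P = [[3, 5], [4, 8], [6], [7]].
Insert 1: 1 bumps 3 from row 1; 3 bumps 4 from row 2; 4 bumps 6 from row 3; 6 bumps 7 from row 4; 7 starts row 5. P = [[1, 5], [3, 8], [4], [6], [7]].
Insert 2: 2 bumps 5 from row 1; 5 bumps 8 from row 2; 8 appends to row 3. P = [[1, 2], [3, 5], [4, 8], [6], [7]].
Insert 9: appended to row 1. P = [[1, 2, 9], [3, 5], [4, 8], [6], [7]].

So P = [[1, 2, 9], [3, 5], [4, 8], [6], [7]].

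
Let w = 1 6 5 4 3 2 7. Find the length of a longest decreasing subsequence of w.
5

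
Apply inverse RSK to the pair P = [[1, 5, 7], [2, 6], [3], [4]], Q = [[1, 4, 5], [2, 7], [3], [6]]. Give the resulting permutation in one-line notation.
4 3 2 6 7 1 5

Reverse the RSK construction: for i from n down to 1, find the cell of Q containing i, remove the entry at that cell from P, and reverse-bump it up through P; the value ejected from row 1 is w(i).

Step i=7: Q has 7 at row 2, column 2; remove 6 from row 2 of P and reverse-bump: 6 enters row 1 and ejects 5. So w(7) = 5. P is now [[1, 6, 7], [2], [3], [4]].
Step i=6: Q has 6 at row 4, column 1; remove 4 from row 4 of P and reverse-bump: 4 enters row 3 and ejects 3; 3 enters row 2 and ejects 2; 2 enters row 1 and ejects 1. So w(6) = 1. P is now [[2, 6, 7], [3], [4]].
Step i=5: Q has 5 at row 1, column 3; remove that cell from P, ejecting 7. So w(5) = 7. P is now [[2, 6], [3], [4]].
Step i=4: Q has 4 at row 1, column 2; remove that cell from P, ejecting 6. So w(4) = 6. P is now [[2], [3], [4]].
Step i=3: Q has 3 at row 3, column 1; remove 4 from row 3 of P and reverse-bump: 4 enters row 2 and ejects 3; 3 enters row 1 and ejects 2. So w(3) = 2. P is now [[3], [4]].
Step i=2: Q has 2 at row 2, column 1; remove 4 from row 2 of P and reverse-bump: 4 enters row 1 and ejects 3. So w(2) = 3. P is now [[4]].
Step i=1: Q has 1 at row 1, column 1; remove that cell from P, ejecting 4. So w(1) = 4. P is now [].

So w = 4 3 2 6 7 1 5.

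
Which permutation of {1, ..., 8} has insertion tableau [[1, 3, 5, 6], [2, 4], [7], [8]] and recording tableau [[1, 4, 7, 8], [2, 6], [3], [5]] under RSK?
Reverse the RSK construction: for i from n down to 1, find the cell of Q containing i, remove the entry at that cell from P, and reverse-bump it up through P; the value ejected from row 1 is w(i).

Step i=8: Q has 8 at row 1, column 4; remove that cell from P, ejecting 6. So w(8) = 6. P is now [[1, 3, 5], [2, 4], [7], [8]].
Step i=7: Q has 7 at row 1, column 3; remove that cell from P, ejecting 5. So w(7) = 5. P is now [[1, 3], [2, 4], [7], [8]].
Step i=6: Q has 6 at row 2, column 2; remove 4 from row 2 of P and reverse-bump: 4 enters row 1 and ejects 3. So w(6) = 3. P is now [[1, 4], [2], [7], [8]].
Step i=5: Q has 5 at row 4, column 1; remove 8 from row 4 of P and reverse-bump: 8 enters row 3 and ejects 7; 7 enters row 2 and ejects 2; 2 enters row 1 and ejects 1. So w(5) = 1. P is now [[2, 4], [7], [8]].
Step i=4: Q has 4 at row 1, column 2; remove that cell from P, ejecting 4. So w(4) = 4. P is now [[2], [7], [8]].
Step i=3: Q has 3 at row 3, column 1; remove 8 from row 3 of P and reverse-bump: 8 enters row 2 and ejects 7; 7 enters row 1 and ejects 2. So w(3) = 2. P is now [[7], [8]].
Step i=2: Q has 2 at row 2, column 1; remove 8 from row 2 of P and reverse-bump: 8 enters row 1 and ejects 7. So w(2) = 7. P is now [[8]].
Step i=1: Q has 1 at row 1, column 1; remove that cell from P, ejecting 8. So w(1) = 8. P is now [].

So w = 8 7 2 4 1 3 5 6.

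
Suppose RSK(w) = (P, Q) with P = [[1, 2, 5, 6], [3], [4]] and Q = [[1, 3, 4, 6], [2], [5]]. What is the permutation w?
4 1 3 5 2 6

Reverse the RSK construction: for i from n down to 1, find the cell of Q containing i, remove the entry at that cell from P, and reverse-bump it up through P; the value ejected from row 1 is w(i).

Step i=6: Q has 6 at row 1, column 4; remove that cell from P, ejecting 6. So w(6) = 6. P is now [[1, 2, 5], [3], [4]].
Step i=5: Q has 5 at row 3, column 1; remove 4 from row 3 of P and reverse-bump: 4 enters row 2 and ejects 3; 3 enters row 1 and ejects 2. So w(5) = 2. P is now [[1, 3, 5], [4]].
Step i=4: Q has 4 at row 1, column 3; remove that cell from P, ejecting 5. So w(4) = 5. P is now [[1, 3], [4]].
Step i=3: Q has 3 at row 1, column 2; remove that cell from P, ejecting 3. So w(3) = 3. P is now [[1], [4]].
Step i=2: Q has 2 at row 2, column 1; remove 4 from row 2 of P and reverse-bump: 4 enters row 1 and ejects 1. So w(2) = 1. P is now [[4]].
Step i=1: Q has 1 at row 1, column 1; remove that cell from P, ejecting 4. So w(1) = 4. P is now [].

So w = 4 1 3 5 2 6.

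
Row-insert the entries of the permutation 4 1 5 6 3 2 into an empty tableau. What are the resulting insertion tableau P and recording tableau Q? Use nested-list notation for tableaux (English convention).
Insert each entry of the permutation into P by Schensted row insertion, recording in Q the position of each new cell.

Insert 4: appended to row 1. P = [[4]].
Insert 1: 1 bumps 4 from row 1; 4 starts row 2. P = [[1], [4]].
Insert 5: appended to row 1. P = [[1, 5], [4]].
Insert 6: appended to row 1. P = [[1, 5, 6], [4]].
Insert 3: 3 bumps 5 from row 1; 5 appends to row 2. P = [[1, 3, 6], [4, 5]].
Insert 2: 2 bumps 3 from row 1; 3 bumps 4 from row 2; 4 starts row 3. P = [[1, 2, 6], [3, 5], [4]].

So P = [[1, 2, 6], [3, 5], [4]], Q = [[1, 3, 4], [2, 5], [6]].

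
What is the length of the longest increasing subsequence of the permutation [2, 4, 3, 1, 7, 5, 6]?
4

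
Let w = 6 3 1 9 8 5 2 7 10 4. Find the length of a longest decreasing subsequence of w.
4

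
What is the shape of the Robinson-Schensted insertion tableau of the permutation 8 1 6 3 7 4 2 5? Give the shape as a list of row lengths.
Row-insert each entry into an empty tableau.

After inserting 8: P = [[8]].
After inserting 1: P = [[1], [8]].
After inserting 6: P = [[1, 6], [8]].
After inserting 3: P = [[1, 3], [6], [8]].
After inserting 7: P = [[1, 3, 7], [6], [8]].
After inserting 4: P = [[1, 3, 4], [6, 7], [8]].
After inserting 2: P = [[1, 2, 4], [3, 7], [6], [8]].
After inserting 5: P = [[1, 2, 4, 5], [3, 7], [6], [8]].

The final insertion tableau P = [[1, 2, 4, 5], [3, 7], [6], [8]] has shape [4, 2, 1, 1].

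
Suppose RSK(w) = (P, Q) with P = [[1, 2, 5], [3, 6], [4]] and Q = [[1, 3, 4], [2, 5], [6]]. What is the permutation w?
Reverse the RSK construction: for i from n down to 1, find the cell of Q containing i, remove the entry at that cell from P, and reverse-bump it up through P; the value ejected from row 1 is w(i).

Step i=6: Q has 6 at row 3, column 1; remove 4 from row 3 of P and reverse-bump: 4 enters row 2 and ejects 3; 3 enters row 1 and ejects 2. So w(6) = 2. P is now [[1, 3, 5], [4, 6]].
Step i=5: Q has 5 at row 2, column 2; remove 6 from row 2 of P and reverse-bump: 6 enters row 1 and ejects 5. So w(5) = 5. P is now [[1, 3, 6], [4]].
Step i=4: Q has 4 at row 1, column 3; remove that cell from P, ejecting 6. So w(4) = 6. P is now [[1, 3], [4]].
Step i=3: Q has 3 at row 1, column 2; remove that cell from P, ejecting 3. So w(3) = 3. P is now [[1], [4]].
Step i=2: Q has 2 at row 2, column 1; remove 4 from row 2 of P and reverse-bump: 4 enters row 1 and ejects 1. So w(2) = 1. P is now [[4]].
Step i=1: Q has 1 at row 1, column 1; remove that cell from P, ejecting 4. So w(1) = 4. P is now [].

So w = 4 1 3 6 5 2.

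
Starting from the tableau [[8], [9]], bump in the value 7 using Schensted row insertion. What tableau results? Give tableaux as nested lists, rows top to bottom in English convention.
In row 1, 7 replaces 8 (the leftmost entry greater than 7); 8 is bumped to row 2. In row 2, 8 replaces 9 (the leftmost entry greater than 8); 9 is bumped to row 3. 9 starts a new row 3. The new tableau is [[7], [8], [9]].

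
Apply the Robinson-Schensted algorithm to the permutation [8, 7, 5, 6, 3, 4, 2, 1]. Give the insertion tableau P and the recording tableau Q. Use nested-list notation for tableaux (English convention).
P = [[1, 4], [2, 6], [3], [5], [7], [8]], Q = [[1, 4], [2, 6], [3], [5], [7], [8]]

Insert each entry of the permutation into P by Schensted row insertion, recording in Q the position of each new cell.

Insert 8: appended to row 1. P = [[8]].
Insert 7: 7 bumps 8 from row 1; 8 starts row 2. P = [[7], [8]].
Insert 5: 5 bumps 7 from row 1; 7 bumps 8 from row 2; 8 starts row 3. P = [[5], [7], [8]].
Insert 6: appended to row 1. P = [[5, 6], [7], [8]].
Insert 3: 3 bumps 5 from row 1; 5 bumps 7 from row 2; 7 bumps 8 from row 3; 8 starts row 4. P = [[3, 6], [5], [7], [8]].
Insert 4: 4 bumps 6 from row 1; 6 appends to row 2. P = [[3, 4], [5, 6], [7], [8]].
Insert 2: 2 bumps 3 from row 1; 3 bumps 5 from row 2; 5 bumps 7 from row 3; 7 bumps 8 from row 4; 8 starts row 5. P = [[2, 4], [3, 6], [5], [7], [8]].
Insert 1: 1 bumps 2 from row 1; 2 bumps 3 from row 2; 3 bumps 5 from row 3; 5 bumps 7 from row 4; 7 bumps 8 from row 5; 8 starts row 6. P = [[1, 4], [2, 6], [3], [5], [7], [8]].

So P = [[1, 4], [2, 6], [3], [5], [7], [8]], Q = [[1, 4], [2, 6], [3], [5], [7], [8]].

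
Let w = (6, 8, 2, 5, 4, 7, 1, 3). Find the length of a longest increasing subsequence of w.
3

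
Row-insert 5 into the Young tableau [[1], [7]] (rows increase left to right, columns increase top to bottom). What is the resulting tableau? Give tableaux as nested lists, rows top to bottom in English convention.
[[1, 5], [7]]

5 is larger than every entry of row 1, so it is appended to row 1. The new tableau is [[1, 5], [7]].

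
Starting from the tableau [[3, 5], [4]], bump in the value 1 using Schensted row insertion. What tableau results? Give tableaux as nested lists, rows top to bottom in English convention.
[[1, 5], [3], [4]]

In row 1, 1 replaces 3 (the leftmost entry greater than 1); 3 is bumped to row 2. In row 2, 3 replaces 4 (the leftmost entry greater than 3); 4 is bumped to row 3. 4 starts a new row 3. The new tableau is [[1, 5], [3], [4]].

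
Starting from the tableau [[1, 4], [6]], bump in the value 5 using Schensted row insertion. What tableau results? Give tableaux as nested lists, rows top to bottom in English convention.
[[1, 4, 5], [6]]

5 is larger than every entry of row 1, so it is appended to row 1. The new tableau is [[1, 4, 5], [6]].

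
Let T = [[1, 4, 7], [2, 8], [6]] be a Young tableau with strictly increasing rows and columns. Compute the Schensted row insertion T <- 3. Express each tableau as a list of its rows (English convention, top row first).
[[1, 3, 7], [2, 4], [6, 8]]

In row 1, 3 replaces 4 (the leftmost entry greater than 3); 4 is bumped to row 2. In row 2, 4 replaces 8 (the leftmost entry greater than 4); 8 is bumped to row 3. 8 is appended to row 3. The new tableau is [[1, 3, 7], [2, 4], [6, 8]].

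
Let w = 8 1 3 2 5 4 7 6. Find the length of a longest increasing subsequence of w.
4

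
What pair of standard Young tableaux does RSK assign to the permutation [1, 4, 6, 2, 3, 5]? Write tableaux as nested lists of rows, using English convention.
Insert each entry of the permutation into P by Schensted row insertion, recording in Q the position of each new cell.

Insert 1: appended to row 1. P = [[1]], Q = [[1]].
Insert 4: appended to row 1. P = [[1, 4]], Q = [[1, 2]].
Insert 6: appended to row 1. P = [[1, 4, 6]], Q = [[1, 2, 3]].
Insert 2: 2 bumps 4 from row 1; 4 starts row 2. P = [[1, 2, 6], [4]], Q = [[1, 2, 3], [4]].
Insert 3: 3 bumps 6 from row 1; 6 appends to row 2. P = [[1, 2, 3], [4, 6]], Q = [[1, 2, 3], [4, 5]].
Insert 5: appended to row 1. P = [[1, 2, 3, 5], [4, 6]], Q = [[1, 2, 3, 6], [4, 5]].

So P = [[1, 2, 3, 5], [4, 6]], Q = [[1, 2, 3, 6], [4, 5]].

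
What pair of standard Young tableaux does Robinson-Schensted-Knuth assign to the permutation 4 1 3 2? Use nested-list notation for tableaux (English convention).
P = [[1, 2], [3], [4]], Q = [[1, 3], [2], [4]]

Insert each entry of the permutation into P by Schensted row insertion, recording in Q the position of each new cell.

Insert 4: appended to row 1. P = [[4]].
Insert 1: 1 bumps 4 from row 1; 4 starts row 2. P = [[1], [4]].
Insert 3: appended to row 1. P = [[1, 3], [4]].
Insert 2: 2 bumps 3 from row 1; 3 bumps 4 from row 2; 4 starts row 3. P = [[1, 2], [3], [4]].

So P = [[1, 2], [3], [4]], Q = [[1, 3], [2], [4]].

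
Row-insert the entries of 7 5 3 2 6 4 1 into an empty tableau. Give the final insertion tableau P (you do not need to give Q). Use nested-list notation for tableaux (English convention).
P = [[1, 4], [2, 6], [3], [5], [7]]

After inserting 7: P = [[7]].
After inserting 5: P = [[5], [7]].
After inserting 3: P = [[3], [5], [7]].
After inserting 2: P = [[2], [3], [5], [7]].
After inserting 6: P = [[2, 6], [3], [5], [7]].
After inserting 4: P = [[2, 4], [3, 6], [5], [7]].
After inserting 1: P = [[1, 4], [2, 6], [3], [5], [7]].

So P = [[1, 4], [2, 6], [3], [5], [7]].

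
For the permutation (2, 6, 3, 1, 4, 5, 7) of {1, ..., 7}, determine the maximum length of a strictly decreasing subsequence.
3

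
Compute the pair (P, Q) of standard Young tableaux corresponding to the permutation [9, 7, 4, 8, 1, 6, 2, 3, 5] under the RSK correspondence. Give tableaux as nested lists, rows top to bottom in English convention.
Insert each entry of the permutation into P by Schensted row insertion, recording in Q the position of each new cell.

Insert 9: appended to row 1. P = [[9]].
Insert 7: 7 bumps 9 from row 1; 9 starts row 2. P = [[7], [9]].
Insert 4: 4 bumps 7 from row 1; 7 bumps 9 from row 2; 9 starts row 3. P = [[4], [7], [9]].
Insert 8: appended to row 1. P = [[4, 8], [7], [9]].
Insert 1: 1 bumps 4 from row 1; 4 bumps 7 from row 2; 7 bumps 9 from row 3; 9 starts row 4. P = [[1, 8], [4], [7], [9]].
Insert 6: 6 bumps 8 from row 1; 8 appends to row 2. P = [[1, 6], [4, 8], [7], [9]].
Insert 2: 2 bumps 6 from row 1; 6 bumps 8 from row 2; 8 appends to row 3. P = [[1, 2], [4, 6], [7, 8], [9]].
Insert 3: appended to row 1. P = [[1, 2, 3], [4, 6], [7, 8], [9]].
Insert 5: appended to row 1. P = [[1, 2, 3, 5], [4, 6], [7, 8], [9]].

So P = [[1, 2, 3, 5], [4, 6], [7, 8], [9]], Q = [[1, 4, 8, 9], [2, 6], [3, 7], [5]].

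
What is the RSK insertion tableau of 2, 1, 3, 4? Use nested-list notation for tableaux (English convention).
P = [[1, 3, 4], [2]]

After inserting 2: P = [[2]].
After inserting 1: P = [[1], [2]].
After inserting 3: P = [[1, 3], [2]].
After inserting 4: P = [[1, 3, 4], [2]].

So P = [[1, 3, 4], [2]].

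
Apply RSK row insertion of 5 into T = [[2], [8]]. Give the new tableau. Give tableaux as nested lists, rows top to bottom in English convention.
5 is larger than every entry of row 1, so it is appended to row 1. The new tableau is [[2, 5], [8]].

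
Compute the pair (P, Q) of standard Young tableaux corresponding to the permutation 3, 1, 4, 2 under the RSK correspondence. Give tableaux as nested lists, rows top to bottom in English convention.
P = [[1, 2], [3, 4]], Q = [[1, 3], [2, 4]]

Insert each entry of the permutation into P by Schensted row insertion, recording in Q the position of each new cell.

Insert 3: appended to row 1. P = [[3]].
Insert 1: 1 bumps 3 from row 1; 3 starts row 2. P = [[1], [3]].
Insert 4: appended to row 1. P = [[1, 4], [3]].
Insert 2: 2 bumps 4 from row 1; 4 appends to row 2. P = [[1, 2], [3, 4]].

So P = [[1, 2], [3, 4]], Q = [[1, 3], [2, 4]].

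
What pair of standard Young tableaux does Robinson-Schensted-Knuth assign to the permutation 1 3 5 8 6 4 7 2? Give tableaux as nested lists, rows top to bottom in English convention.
P = [[1, 2, 4, 6, 7], [3], [5], [8]], Q = [[1, 2, 3, 4, 7], [5], [6], [8]]

Insert each entry of the permutation into P by Schensted row insertion, recording in Q the position of each new cell.

After inserting 1: P = [[1]].
After inserting 3: P = [[1, 3]].
After inserting 5: P = [[1, 3, 5]].
After inserting 8: P = [[1, 3, 5, 8]].
After inserting 6: P = [[1, 3, 5, 6], [8]].
After inserting 4: P = [[1, 3, 4, 6], [5], [8]].
After inserting 7: P = [[1, 3, 4, 6, 7], [5], [8]].
After inserting 2: P = [[1, 2, 4, 6, 7], [3], [5], [8]].

So P = [[1, 2, 4, 6, 7], [3], [5], [8]], Q = [[1, 2, 3, 4, 7], [5], [6], [8]].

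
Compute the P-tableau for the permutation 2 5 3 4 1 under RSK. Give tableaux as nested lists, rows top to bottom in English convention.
Insert 2: appended to row 1. P = [[2]].
Insert 5: appended to row 1. P = [[2, 5]].
Insert 3: 3 bumps 5 from row 1; 5 starts row 2. P = [[2, 3], [5]].
Insert 4: appended to row 1. P = [[2, 3, 4], [5]].
Insert 1: 1 bumps 2 from row 1; 2 bumps 5 from row 2; 5 starts row 3. P = [[1, 3, 4], [2], [5]].

So P = [[1, 3, 4], [2], [5]].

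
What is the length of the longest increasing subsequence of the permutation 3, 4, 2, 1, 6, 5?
3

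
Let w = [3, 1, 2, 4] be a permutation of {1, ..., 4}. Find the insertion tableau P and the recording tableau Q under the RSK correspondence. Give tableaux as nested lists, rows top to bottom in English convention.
Insert each entry of the permutation into P by Schensted row insertion, recording in Q the position of each new cell.

Insert 3: appended to row 1. P = [[3]].
Insert 1: 1 bumps 3 from row 1; 3 starts row 2. P = [[1], [3]].
Insert 2: appended to row 1. P = [[1, 2], [3]].
Insert 4: appended to row 1. P = [[1, 2, 4], [3]].

So P = [[1, 2, 4], [3]], Q = [[1, 3, 4], [2]].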